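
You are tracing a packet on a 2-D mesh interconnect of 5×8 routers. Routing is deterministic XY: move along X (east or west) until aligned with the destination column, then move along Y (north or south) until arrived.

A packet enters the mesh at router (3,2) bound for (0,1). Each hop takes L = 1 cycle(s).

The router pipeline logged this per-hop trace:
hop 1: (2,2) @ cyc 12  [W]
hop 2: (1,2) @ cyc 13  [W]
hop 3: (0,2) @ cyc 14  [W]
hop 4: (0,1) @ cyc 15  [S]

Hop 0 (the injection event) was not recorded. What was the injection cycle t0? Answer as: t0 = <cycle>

The first recorded entry is hop 1 at cycle 12.
Therefore t0 = 12 − L = 11.

t0 = 11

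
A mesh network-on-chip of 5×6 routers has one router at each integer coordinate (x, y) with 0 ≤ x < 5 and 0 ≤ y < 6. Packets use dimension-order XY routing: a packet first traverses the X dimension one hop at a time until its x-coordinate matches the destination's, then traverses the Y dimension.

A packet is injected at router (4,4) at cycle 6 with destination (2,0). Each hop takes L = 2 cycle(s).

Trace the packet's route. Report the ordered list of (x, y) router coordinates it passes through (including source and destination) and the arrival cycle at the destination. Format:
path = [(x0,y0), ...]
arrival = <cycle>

path = [(4,4), (3,4), (2,4), (2,3), (2,2), (2,1), (2,0)]
arrival = 18

  0. router=(4,4) cycle=6 (inject)
  1. router=(3,4) cycle=8 dir=W
  2. router=(2,4) cycle=10 dir=W
  3. router=(2,3) cycle=12 dir=S
  4. router=(2,2) cycle=14 dir=S
  5. router=(2,1) cycle=16 dir=S
  6. router=(2,0) cycle=18 dir=S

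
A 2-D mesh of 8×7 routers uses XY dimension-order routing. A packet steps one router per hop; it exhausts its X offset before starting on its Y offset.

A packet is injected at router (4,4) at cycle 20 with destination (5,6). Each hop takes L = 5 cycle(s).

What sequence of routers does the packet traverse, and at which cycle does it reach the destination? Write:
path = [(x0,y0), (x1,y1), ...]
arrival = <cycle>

hop 0: (4,4) @ cyc 20
hop 1: (5,4) @ cyc 25  [E]
hop 2: (5,5) @ cyc 30  [N]
hop 3: (5,6) @ cyc 35  [N]

path = [(4,4), (5,4), (5,5), (5,6)]
arrival = 35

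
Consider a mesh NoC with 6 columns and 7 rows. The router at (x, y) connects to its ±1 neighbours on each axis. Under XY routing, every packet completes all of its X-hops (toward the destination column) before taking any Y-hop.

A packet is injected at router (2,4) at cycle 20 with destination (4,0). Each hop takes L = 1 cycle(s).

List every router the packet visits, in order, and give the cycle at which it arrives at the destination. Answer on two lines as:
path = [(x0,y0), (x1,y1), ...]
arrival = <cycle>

[0] x=2 y=4 t=20
[1] x=3 y=4 t=21 →E
[2] x=4 y=4 t=22 →E
[3] x=4 y=3 t=23 →S
[4] x=4 y=2 t=24 →S
[5] x=4 y=1 t=25 →S
[6] x=4 y=0 t=26 →S

path = [(2,4), (3,4), (4,4), (4,3), (4,2), (4,1), (4,0)]
arrival = 26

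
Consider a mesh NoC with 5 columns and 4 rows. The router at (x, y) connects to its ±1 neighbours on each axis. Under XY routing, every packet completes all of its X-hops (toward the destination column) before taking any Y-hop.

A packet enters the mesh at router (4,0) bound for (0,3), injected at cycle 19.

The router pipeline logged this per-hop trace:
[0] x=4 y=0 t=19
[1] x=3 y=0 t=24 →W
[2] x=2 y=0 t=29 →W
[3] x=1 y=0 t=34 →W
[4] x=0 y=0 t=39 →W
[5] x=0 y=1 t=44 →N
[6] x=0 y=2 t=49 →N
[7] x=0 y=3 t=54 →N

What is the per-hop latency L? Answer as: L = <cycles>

cyc[1] − cyc[0] = 24 − 19 = 5.
One hop costs L cycles, so L = 5.

L = 5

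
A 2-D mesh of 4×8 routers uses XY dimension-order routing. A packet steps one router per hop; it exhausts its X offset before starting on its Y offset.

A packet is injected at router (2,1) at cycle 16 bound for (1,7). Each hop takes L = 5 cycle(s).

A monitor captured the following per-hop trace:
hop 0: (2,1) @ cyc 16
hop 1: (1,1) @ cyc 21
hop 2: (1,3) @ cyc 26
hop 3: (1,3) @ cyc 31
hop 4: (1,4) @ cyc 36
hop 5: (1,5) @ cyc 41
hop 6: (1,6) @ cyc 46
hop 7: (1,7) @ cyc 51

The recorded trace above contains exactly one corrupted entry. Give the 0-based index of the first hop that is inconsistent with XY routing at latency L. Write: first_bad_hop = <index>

  1: Δx=-1 Δy=+0 Δt=5 [ok]
  2: Δx=+0 Δy=+2 Δt=5 [BAD: non-unit step]

first_bad_hop = 2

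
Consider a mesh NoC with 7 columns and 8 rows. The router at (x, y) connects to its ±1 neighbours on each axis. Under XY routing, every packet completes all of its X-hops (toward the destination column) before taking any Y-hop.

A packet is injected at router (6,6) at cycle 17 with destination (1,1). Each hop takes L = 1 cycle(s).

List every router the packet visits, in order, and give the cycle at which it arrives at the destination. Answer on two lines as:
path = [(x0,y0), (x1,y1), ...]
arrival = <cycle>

path = [(6,6), (5,6), (4,6), (3,6), (2,6), (1,6), (1,5), (1,4), (1,3), (1,2), (1,1)]
arrival = 27

  0. router=(6,6) cycle=17 (inject)
  1. router=(5,6) cycle=18 dir=W
  2. router=(4,6) cycle=19 dir=W
  3. router=(3,6) cycle=20 dir=W
  4. router=(2,6) cycle=21 dir=W
  5. router=(1,6) cycle=22 dir=W
  6. router=(1,5) cycle=23 dir=S
  7. router=(1,4) cycle=24 dir=S
  8. router=(1,3) cycle=25 dir=S
  9. router=(1,2) cycle=26 dir=S
  10. router=(1,1) cycle=27 dir=S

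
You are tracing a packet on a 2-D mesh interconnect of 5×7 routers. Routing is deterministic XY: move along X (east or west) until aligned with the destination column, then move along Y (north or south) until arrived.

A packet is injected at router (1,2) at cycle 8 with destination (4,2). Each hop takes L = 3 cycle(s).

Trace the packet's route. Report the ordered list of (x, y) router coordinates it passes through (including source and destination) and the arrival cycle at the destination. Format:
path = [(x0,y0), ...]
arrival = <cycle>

path = [(1,2), (2,2), (3,2), (4,2)]
arrival = 17

src (1,2)  cyc=8
E→(2,2)  cyc=11
E→(3,2)  cyc=14
E→(4,2)  cyc=17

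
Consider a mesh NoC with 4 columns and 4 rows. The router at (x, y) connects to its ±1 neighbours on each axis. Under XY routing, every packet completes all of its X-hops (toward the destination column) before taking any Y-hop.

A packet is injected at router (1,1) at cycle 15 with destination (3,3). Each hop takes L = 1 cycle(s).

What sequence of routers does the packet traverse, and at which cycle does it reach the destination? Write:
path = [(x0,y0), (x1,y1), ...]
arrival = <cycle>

path = [(1,1), (2,1), (3,1), (3,2), (3,3)]
arrival = 19

#0 — 1,1 | c15
#1 — 2,1 | c16 | E
#2 — 3,1 | c17 | E
#3 — 3,2 | c18 | N
#4 — 3,3 | c19 | N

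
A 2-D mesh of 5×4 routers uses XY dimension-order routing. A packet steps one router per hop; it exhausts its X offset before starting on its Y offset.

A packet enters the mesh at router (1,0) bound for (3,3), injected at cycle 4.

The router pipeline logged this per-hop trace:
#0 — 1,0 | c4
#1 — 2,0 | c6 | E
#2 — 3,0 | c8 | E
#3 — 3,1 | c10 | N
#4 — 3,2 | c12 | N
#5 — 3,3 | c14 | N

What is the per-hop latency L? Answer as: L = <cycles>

Δcyc across hop 0→1: 6 − 4 = 2.
That increment is L by definition: L = 2.

L = 2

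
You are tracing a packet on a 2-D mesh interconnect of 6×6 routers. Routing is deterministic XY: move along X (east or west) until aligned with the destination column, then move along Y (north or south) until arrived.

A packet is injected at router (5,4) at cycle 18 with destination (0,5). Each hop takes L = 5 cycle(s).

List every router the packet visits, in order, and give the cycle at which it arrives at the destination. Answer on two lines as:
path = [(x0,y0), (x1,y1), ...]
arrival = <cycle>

path = [(5,4), (4,4), (3,4), (2,4), (1,4), (0,4), (0,5)]
arrival = 48

  0. router=(5,4) cycle=18 (inject)
  1. router=(4,4) cycle=23 dir=W
  2. router=(3,4) cycle=28 dir=W
  3. router=(2,4) cycle=33 dir=W
  4. router=(1,4) cycle=38 dir=W
  5. router=(0,4) cycle=43 dir=W
  6. router=(0,5) cycle=48 dir=N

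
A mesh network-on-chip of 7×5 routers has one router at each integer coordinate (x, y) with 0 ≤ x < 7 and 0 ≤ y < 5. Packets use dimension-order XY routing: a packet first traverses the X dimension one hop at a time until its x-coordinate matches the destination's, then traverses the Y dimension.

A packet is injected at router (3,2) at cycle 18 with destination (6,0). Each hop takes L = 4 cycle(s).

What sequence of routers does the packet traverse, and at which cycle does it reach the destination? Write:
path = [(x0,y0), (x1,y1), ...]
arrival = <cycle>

  0. router=(3,2) cycle=18 (inject)
  1. router=(4,2) cycle=22 dir=E
  2. router=(5,2) cycle=26 dir=E
  3. router=(6,2) cycle=30 dir=E
  4. router=(6,1) cycle=34 dir=S
  5. router=(6,0) cycle=38 dir=S

path = [(3,2), (4,2), (5,2), (6,2), (6,1), (6,0)]
arrival = 38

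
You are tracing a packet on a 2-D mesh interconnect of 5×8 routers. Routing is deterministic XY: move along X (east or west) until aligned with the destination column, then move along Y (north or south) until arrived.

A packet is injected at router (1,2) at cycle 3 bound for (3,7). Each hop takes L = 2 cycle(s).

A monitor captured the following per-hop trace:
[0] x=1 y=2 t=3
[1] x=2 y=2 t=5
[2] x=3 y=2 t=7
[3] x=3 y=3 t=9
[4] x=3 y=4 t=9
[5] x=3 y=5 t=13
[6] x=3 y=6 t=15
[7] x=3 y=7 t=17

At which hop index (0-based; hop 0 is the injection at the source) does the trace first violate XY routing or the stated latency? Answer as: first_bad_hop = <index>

first_bad_hop = 4

hop 1: step (+1,+0), +2 cyc — ok
hop 2: step (+1,+0), +2 cyc — ok
hop 3: step (+0,+1), +2 cyc — ok
hop 4: step (+0,+1), +0 cyc — BAD: Δcyc=0≠L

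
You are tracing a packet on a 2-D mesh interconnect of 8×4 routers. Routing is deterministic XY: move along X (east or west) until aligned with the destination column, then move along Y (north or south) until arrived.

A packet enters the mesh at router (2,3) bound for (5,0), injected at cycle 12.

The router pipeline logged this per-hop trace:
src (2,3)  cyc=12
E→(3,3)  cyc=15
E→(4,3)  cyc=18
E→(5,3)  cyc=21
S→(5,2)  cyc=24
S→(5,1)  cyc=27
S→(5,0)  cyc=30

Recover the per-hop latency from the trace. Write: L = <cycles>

From hop 0 (12) to hop 1 (15): +3 cycles.
One hop costs L cycles, so L = 3.

L = 3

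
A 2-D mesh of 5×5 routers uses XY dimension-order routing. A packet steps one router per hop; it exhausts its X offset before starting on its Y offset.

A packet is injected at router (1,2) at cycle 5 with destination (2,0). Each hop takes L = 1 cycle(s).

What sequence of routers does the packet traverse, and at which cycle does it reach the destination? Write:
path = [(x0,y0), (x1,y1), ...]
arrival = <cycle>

src (1,2)  cyc=5
E→(2,2)  cyc=6
S→(2,1)  cyc=7
S→(2,0)  cyc=8

path = [(1,2), (2,2), (2,1), (2,0)]
arrival = 8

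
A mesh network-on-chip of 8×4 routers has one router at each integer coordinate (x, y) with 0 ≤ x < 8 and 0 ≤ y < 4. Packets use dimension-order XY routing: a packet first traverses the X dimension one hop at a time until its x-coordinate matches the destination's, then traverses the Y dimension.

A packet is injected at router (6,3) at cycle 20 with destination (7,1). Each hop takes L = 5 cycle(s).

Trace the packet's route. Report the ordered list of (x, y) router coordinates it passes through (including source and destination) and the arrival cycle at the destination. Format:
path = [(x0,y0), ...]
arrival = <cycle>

path = [(6,3), (7,3), (7,2), (7,1)]
arrival = 35

src (6,3)  cyc=20
E→(7,3)  cyc=25
S→(7,2)  cyc=30
S→(7,1)  cyc=35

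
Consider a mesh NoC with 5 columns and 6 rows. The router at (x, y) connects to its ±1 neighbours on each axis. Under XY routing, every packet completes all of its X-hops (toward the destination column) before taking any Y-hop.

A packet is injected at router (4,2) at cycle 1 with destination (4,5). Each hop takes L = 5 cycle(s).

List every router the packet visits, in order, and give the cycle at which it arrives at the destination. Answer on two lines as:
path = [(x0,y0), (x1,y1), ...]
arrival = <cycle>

path = [(4,2), (4,3), (4,4), (4,5)]
arrival = 16

#0 — 4,2 | c1
#1 — 4,3 | c6 | N
#2 — 4,4 | c11 | N
#3 — 4,5 | c16 | N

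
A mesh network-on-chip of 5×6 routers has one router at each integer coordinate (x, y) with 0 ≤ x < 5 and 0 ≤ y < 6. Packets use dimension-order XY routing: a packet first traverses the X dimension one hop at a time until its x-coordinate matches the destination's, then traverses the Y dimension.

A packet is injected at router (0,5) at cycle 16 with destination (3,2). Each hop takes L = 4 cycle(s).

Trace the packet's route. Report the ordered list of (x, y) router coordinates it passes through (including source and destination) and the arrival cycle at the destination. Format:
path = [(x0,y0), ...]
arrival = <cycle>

path = [(0,5), (1,5), (2,5), (3,5), (3,4), (3,3), (3,2)]
arrival = 40

#0 — 0,5 | c16
#1 — 1,5 | c20 | E
#2 — 2,5 | c24 | E
#3 — 3,5 | c28 | E
#4 — 3,4 | c32 | S
#5 — 3,3 | c36 | S
#6 — 3,2 | c40 | S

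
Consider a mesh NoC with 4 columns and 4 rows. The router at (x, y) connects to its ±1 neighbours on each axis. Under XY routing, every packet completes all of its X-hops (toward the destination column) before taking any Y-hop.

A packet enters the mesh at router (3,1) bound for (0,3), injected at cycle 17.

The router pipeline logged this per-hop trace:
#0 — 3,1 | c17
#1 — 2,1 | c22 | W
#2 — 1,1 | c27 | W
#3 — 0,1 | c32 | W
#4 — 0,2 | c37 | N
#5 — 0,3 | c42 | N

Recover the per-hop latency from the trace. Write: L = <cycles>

Between hops 0 and 1 the cycle counter advances 22 − 17 = 5.
Each hop adds L, hence L = 5.

L = 5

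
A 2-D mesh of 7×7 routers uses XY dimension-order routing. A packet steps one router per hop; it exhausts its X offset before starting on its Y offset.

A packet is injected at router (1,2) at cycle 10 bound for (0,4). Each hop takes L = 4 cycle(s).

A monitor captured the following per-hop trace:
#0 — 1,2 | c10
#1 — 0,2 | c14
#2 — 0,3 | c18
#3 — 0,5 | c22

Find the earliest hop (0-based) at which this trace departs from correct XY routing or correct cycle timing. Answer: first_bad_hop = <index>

first_bad_hop = 3

[1] (-1,+0) / 4c ⇒ ok
[2] (+0,+1) / 4c ⇒ ok
[3] (+0,+2) / 4c ⇒ BAD: non-unit step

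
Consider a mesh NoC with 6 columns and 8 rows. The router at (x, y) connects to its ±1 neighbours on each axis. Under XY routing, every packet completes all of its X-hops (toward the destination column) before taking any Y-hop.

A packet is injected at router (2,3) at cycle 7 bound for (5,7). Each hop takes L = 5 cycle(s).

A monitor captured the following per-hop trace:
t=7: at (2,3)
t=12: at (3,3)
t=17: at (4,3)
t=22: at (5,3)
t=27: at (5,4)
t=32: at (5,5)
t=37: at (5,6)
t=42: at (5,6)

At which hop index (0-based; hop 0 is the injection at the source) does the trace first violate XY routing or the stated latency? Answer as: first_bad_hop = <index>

check 1→ d=(1,0) cyc+5: ok
check 2→ d=(1,0) cyc+5: ok
check 3→ d=(1,0) cyc+5: ok
check 4→ d=(0,1) cyc+5: ok
check 5→ d=(0,1) cyc+5: ok
check 6→ d=(0,1) cyc+5: ok
check 7→ d=(0,0) cyc+5: BAD: non-unit step

first_bad_hop = 7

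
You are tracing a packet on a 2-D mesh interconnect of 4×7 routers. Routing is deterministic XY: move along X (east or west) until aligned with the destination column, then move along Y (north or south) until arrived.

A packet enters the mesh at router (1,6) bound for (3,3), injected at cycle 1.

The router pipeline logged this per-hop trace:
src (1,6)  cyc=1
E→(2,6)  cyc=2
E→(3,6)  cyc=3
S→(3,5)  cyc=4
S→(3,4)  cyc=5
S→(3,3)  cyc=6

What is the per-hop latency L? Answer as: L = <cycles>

L = 1

From hop 0 (1) to hop 1 (2): +1 cycles.
Each hop adds L, hence L = 1.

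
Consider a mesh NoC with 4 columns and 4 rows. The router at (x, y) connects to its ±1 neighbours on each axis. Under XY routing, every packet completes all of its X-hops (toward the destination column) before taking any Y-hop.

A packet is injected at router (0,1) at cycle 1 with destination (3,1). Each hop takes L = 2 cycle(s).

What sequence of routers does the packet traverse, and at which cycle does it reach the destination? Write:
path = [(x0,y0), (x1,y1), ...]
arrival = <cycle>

path = [(0,1), (1,1), (2,1), (3,1)]
arrival = 7

#0 — 0,1 | c1
#1 — 1,1 | c3 | E
#2 — 2,1 | c5 | E
#3 — 3,1 | c7 | E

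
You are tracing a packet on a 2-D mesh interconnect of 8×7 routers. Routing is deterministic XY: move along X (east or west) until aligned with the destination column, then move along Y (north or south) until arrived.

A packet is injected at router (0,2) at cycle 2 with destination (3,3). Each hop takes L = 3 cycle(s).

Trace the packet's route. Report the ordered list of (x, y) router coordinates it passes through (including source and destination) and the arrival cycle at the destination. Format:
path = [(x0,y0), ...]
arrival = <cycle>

path = [(0,2), (1,2), (2,2), (3,2), (3,3)]
arrival = 14

src (0,2)  cyc=2
E→(1,2)  cyc=5
E→(2,2)  cyc=8
E→(3,2)  cyc=11
N→(3,3)  cyc=14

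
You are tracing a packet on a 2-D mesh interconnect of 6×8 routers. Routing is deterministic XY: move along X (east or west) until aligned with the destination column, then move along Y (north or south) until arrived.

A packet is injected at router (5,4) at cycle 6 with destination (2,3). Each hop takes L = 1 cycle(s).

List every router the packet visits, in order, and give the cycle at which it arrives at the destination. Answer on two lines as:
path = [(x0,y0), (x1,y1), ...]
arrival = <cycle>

path = [(5,4), (4,4), (3,4), (2,4), (2,3)]
arrival = 10

hop 0: (5,4) @ cyc 6
hop 1: (4,4) @ cyc 7  [W]
hop 2: (3,4) @ cyc 8  [W]
hop 3: (2,4) @ cyc 9  [W]
hop 4: (2,3) @ cyc 10  [S]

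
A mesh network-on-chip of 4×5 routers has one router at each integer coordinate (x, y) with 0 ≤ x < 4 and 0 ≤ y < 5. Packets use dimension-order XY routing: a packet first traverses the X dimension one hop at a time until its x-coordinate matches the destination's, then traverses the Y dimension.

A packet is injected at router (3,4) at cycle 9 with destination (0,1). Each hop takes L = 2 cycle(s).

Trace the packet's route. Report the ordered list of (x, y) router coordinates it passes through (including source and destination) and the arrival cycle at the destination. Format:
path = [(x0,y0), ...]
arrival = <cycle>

#0 — 3,4 | c9
#1 — 2,4 | c11 | W
#2 — 1,4 | c13 | W
#3 — 0,4 | c15 | W
#4 — 0,3 | c17 | S
#5 — 0,2 | c19 | S
#6 — 0,1 | c21 | S

path = [(3,4), (2,4), (1,4), (0,4), (0,3), (0,2), (0,1)]
arrival = 21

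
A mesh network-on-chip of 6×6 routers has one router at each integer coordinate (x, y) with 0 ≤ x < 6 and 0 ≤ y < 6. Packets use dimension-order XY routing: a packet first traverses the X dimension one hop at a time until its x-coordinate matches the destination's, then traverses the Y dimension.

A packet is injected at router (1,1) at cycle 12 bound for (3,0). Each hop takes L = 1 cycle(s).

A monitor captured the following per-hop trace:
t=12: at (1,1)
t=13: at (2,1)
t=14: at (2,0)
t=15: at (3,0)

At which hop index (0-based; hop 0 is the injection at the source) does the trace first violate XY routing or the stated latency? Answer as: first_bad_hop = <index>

first_bad_hop = 2

  1: Δx=+1 Δy=+0 Δt=1 [ok]
  2: Δx=+0 Δy=-1 Δt=1 [BAD: Y-move but x=2≠3]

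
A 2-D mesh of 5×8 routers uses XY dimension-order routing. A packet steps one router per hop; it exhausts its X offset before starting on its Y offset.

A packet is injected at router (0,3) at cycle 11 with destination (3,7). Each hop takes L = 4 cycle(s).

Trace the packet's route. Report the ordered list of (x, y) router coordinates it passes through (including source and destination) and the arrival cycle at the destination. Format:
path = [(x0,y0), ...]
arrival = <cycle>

  0. router=(0,3) cycle=11 (inject)
  1. router=(1,3) cycle=15 dir=E
  2. router=(2,3) cycle=19 dir=E
  3. router=(3,3) cycle=23 dir=E
  4. router=(3,4) cycle=27 dir=N
  5. router=(3,5) cycle=31 dir=N
  6. router=(3,6) cycle=35 dir=N
  7. router=(3,7) cycle=39 dir=N

path = [(0,3), (1,3), (2,3), (3,3), (3,4), (3,5), (3,6), (3,7)]
arrival = 39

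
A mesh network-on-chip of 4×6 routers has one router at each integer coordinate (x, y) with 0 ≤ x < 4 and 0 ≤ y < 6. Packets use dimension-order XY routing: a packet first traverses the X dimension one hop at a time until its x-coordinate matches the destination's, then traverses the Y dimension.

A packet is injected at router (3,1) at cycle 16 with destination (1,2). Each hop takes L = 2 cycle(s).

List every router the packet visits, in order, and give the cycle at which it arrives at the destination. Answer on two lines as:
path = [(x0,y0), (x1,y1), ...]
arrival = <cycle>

[0] x=3 y=1 t=16
[1] x=2 y=1 t=18 →W
[2] x=1 y=1 t=20 →W
[3] x=1 y=2 t=22 →N

path = [(3,1), (2,1), (1,1), (1,2)]
arrival = 22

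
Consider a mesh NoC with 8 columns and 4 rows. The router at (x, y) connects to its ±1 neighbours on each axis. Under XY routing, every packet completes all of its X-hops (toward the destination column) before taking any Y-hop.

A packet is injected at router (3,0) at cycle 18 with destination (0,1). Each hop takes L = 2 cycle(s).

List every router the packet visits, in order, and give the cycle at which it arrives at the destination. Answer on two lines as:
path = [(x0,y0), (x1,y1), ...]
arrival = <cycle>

t=18: at (3,0)
t=20: at (2,0) after W
t=22: at (1,0) after W
t=24: at (0,0) after W
t=26: at (0,1) after N

path = [(3,0), (2,0), (1,0), (0,0), (0,1)]
arrival = 26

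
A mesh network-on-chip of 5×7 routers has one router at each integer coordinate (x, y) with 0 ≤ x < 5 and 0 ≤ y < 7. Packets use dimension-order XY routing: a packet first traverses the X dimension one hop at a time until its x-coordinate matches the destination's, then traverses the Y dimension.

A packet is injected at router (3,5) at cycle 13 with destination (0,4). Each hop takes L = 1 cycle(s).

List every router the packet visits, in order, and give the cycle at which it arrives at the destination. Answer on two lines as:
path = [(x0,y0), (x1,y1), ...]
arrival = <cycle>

t=13: at (3,5)
t=14: at (2,5) after W
t=15: at (1,5) after W
t=16: at (0,5) after W
t=17: at (0,4) after S

path = [(3,5), (2,5), (1,5), (0,5), (0,4)]
arrival = 17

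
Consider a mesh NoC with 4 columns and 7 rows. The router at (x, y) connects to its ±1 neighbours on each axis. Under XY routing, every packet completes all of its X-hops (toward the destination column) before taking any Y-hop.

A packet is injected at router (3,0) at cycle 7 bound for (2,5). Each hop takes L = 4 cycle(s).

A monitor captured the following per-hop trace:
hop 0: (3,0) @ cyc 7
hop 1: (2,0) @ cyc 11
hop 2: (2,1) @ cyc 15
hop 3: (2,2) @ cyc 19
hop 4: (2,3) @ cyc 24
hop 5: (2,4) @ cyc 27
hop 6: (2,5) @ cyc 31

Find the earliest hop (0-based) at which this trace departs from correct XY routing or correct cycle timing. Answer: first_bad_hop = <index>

  1: Δx=-1 Δy=+0 Δt=4 [ok]
  2: Δx=+0 Δy=+1 Δt=4 [ok]
  3: Δx=+0 Δy=+1 Δt=4 [ok]
  4: Δx=+0 Δy=+1 Δt=5 [BAD: Δcyc=5≠L]

first_bad_hop = 4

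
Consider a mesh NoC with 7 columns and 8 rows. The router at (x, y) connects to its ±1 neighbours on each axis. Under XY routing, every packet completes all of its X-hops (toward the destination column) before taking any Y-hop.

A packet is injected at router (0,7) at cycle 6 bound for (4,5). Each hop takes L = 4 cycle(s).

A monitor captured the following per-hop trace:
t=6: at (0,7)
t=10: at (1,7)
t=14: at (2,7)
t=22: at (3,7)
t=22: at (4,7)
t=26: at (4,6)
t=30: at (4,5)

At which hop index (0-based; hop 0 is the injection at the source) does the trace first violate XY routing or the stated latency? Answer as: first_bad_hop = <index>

first_bad_hop = 3

[1] (+1,+0) / 4c ⇒ ok
[2] (+1,+0) / 4c ⇒ ok
[3] (+1,+0) / 8c ⇒ BAD: Δcyc=8≠L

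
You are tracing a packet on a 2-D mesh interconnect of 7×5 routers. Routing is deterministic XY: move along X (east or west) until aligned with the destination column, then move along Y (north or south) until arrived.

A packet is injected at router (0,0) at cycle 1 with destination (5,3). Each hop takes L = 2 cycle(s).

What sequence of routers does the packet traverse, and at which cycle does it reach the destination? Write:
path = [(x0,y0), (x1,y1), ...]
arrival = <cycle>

[0] x=0 y=0 t=1
[1] x=1 y=0 t=3 →E
[2] x=2 y=0 t=5 →E
[3] x=3 y=0 t=7 →E
[4] x=4 y=0 t=9 →E
[5] x=5 y=0 t=11 →E
[6] x=5 y=1 t=13 →N
[7] x=5 y=2 t=15 →N
[8] x=5 y=3 t=17 →N

path = [(0,0), (1,0), (2,0), (3,0), (4,0), (5,0), (5,1), (5,2), (5,3)]
arrival = 17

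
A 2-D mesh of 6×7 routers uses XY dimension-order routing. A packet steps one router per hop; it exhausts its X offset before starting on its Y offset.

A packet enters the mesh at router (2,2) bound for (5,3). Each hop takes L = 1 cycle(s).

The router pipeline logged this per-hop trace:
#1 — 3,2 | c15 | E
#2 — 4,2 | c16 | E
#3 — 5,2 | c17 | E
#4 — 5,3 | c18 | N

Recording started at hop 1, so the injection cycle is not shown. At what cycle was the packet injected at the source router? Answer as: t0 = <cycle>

t0 = 14

cyc[1] = 15 and cyc[k] = t0 + k·L for every k.
Therefore t0 = 15 − L = 14.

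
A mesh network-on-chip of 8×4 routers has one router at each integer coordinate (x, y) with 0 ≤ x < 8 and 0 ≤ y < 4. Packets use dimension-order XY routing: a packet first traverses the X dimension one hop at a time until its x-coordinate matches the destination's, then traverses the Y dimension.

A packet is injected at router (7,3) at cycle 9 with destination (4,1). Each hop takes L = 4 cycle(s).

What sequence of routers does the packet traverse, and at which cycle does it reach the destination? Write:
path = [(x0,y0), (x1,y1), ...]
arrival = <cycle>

  0. router=(7,3) cycle=9 (inject)
  1. router=(6,3) cycle=13 dir=W
  2. router=(5,3) cycle=17 dir=W
  3. router=(4,3) cycle=21 dir=W
  4. router=(4,2) cycle=25 dir=S
  5. router=(4,1) cycle=29 dir=S

path = [(7,3), (6,3), (5,3), (4,3), (4,2), (4,1)]
arrival = 29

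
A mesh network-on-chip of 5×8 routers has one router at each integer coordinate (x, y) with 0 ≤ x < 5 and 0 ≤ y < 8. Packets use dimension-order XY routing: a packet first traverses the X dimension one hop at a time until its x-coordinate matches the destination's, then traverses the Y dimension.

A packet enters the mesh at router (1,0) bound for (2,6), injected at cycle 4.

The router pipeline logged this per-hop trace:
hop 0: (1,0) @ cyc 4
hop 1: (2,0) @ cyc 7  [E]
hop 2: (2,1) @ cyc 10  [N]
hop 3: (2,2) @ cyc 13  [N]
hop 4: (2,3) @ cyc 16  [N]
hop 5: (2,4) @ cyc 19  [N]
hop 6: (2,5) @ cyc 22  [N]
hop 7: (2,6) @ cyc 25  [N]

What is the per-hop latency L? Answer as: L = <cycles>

L = 3

Between hops 0 and 1 the cycle counter advances 7 − 4 = 3.
Per-hop latency L = Δcyc = 3.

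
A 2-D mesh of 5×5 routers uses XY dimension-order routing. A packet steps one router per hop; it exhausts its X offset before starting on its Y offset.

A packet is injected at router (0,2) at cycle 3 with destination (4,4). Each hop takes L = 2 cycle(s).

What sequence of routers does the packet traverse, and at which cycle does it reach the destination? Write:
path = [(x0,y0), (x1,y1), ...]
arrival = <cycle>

hop 0: (0,2) @ cyc 3
hop 1: (1,2) @ cyc 5  [E]
hop 2: (2,2) @ cyc 7  [E]
hop 3: (3,2) @ cyc 9  [E]
hop 4: (4,2) @ cyc 11  [E]
hop 5: (4,3) @ cyc 13  [N]
hop 6: (4,4) @ cyc 15  [N]

path = [(0,2), (1,2), (2,2), (3,2), (4,2), (4,3), (4,4)]
arrival = 15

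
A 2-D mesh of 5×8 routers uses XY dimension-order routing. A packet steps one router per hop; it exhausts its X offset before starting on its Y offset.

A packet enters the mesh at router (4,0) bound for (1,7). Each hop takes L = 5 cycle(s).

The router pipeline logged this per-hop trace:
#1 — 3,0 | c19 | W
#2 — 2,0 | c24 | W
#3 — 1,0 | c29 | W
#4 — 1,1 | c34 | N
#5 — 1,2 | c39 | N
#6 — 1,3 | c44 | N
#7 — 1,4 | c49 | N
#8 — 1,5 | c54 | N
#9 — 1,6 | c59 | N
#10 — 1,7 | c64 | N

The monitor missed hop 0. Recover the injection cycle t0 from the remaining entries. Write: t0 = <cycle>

t0 = 14

cyc[1] = 19 and cyc[k] = t0 + k·L for every k.
So t0 = 19 − 1·5 = 14.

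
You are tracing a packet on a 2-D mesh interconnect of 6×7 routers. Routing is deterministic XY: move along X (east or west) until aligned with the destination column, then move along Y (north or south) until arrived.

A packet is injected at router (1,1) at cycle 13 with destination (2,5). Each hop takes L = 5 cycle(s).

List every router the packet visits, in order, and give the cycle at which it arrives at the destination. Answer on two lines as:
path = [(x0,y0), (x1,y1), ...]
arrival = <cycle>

path = [(1,1), (2,1), (2,2), (2,3), (2,4), (2,5)]
arrival = 38

src (1,1)  cyc=13
E→(2,1)  cyc=18
N→(2,2)  cyc=23
N→(2,3)  cyc=28
N→(2,4)  cyc=33
N→(2,5)  cyc=38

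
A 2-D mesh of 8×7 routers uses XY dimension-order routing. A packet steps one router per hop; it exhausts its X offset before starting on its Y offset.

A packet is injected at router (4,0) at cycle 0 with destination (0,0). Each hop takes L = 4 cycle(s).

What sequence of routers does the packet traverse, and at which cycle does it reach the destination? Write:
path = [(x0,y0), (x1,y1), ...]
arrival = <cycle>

hop 0: (4,0) @ cyc 0
hop 1: (3,0) @ cyc 4  [W]
hop 2: (2,0) @ cyc 8  [W]
hop 3: (1,0) @ cyc 12  [W]
hop 4: (0,0) @ cyc 16  [W]

path = [(4,0), (3,0), (2,0), (1,0), (0,0)]
arrival = 16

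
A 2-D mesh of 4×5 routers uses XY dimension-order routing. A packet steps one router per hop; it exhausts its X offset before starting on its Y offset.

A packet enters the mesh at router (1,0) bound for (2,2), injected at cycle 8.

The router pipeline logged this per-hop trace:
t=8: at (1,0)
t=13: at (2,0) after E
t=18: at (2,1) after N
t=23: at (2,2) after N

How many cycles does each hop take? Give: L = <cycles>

Δcyc across hop 0→1: 13 − 8 = 5.
One hop costs L cycles, so L = 5.

L = 5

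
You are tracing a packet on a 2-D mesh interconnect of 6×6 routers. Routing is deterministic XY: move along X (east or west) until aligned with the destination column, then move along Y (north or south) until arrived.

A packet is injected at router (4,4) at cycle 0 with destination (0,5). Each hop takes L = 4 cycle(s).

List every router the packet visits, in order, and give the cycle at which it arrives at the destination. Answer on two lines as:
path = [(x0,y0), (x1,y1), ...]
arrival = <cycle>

path = [(4,4), (3,4), (2,4), (1,4), (0,4), (0,5)]
arrival = 20

t=0: at (4,4)
t=4: at (3,4) after W
t=8: at (2,4) after W
t=12: at (1,4) after W
t=16: at (0,4) after W
t=20: at (0,5) after N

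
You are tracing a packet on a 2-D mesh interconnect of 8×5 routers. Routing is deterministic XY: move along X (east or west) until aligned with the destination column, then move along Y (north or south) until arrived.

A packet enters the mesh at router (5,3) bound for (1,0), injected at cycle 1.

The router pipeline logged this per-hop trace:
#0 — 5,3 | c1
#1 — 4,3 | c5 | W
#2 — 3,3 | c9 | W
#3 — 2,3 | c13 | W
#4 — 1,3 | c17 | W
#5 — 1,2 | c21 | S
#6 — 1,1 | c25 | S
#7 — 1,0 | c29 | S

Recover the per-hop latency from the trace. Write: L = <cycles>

cyc[1] − cyc[0] = 5 − 1 = 4.
Each hop adds L, hence L = 4.

L = 4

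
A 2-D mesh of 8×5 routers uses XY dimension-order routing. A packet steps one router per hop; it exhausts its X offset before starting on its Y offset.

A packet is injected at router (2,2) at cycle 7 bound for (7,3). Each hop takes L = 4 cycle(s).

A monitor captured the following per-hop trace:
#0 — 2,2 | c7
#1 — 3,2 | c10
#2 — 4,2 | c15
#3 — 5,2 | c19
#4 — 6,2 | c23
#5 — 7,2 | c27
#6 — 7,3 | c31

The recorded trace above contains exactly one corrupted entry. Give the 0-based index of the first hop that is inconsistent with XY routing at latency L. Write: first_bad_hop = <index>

first_bad_hop = 1

[1] (+1,+0) / 3c ⇒ BAD: Δcyc=3≠L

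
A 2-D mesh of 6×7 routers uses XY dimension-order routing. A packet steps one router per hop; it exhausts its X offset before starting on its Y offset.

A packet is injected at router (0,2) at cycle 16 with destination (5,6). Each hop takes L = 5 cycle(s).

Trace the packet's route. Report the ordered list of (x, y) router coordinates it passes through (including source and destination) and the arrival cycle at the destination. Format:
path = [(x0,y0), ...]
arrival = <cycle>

path = [(0,2), (1,2), (2,2), (3,2), (4,2), (5,2), (5,3), (5,4), (5,5), (5,6)]
arrival = 61

hop 0: (0,2) @ cyc 16
hop 1: (1,2) @ cyc 21  [E]
hop 2: (2,2) @ cyc 26  [E]
hop 3: (3,2) @ cyc 31  [E]
hop 4: (4,2) @ cyc 36  [E]
hop 5: (5,2) @ cyc 41  [E]
hop 6: (5,3) @ cyc 46  [N]
hop 7: (5,4) @ cyc 51  [N]
hop 8: (5,5) @ cyc 56  [N]
hop 9: (5,6) @ cyc 61  [N]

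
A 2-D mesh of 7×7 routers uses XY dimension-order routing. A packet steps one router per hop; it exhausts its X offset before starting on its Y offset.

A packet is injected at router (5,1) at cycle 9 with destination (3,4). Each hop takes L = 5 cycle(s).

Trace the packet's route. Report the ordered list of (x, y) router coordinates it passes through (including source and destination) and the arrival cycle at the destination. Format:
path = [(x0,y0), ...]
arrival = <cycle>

t=9: at (5,1)
t=14: at (4,1) after W
t=19: at (3,1) after W
t=24: at (3,2) after N
t=29: at (3,3) after N
t=34: at (3,4) after N

path = [(5,1), (4,1), (3,1), (3,2), (3,3), (3,4)]
arrival = 34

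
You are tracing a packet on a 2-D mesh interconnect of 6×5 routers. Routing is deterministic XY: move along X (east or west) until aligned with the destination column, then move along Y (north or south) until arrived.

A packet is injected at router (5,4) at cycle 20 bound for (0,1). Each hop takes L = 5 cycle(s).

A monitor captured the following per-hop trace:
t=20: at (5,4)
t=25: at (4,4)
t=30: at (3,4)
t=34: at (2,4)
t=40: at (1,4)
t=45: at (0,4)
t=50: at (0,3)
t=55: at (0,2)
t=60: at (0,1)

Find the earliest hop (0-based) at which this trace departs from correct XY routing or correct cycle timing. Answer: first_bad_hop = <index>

first_bad_hop = 3

  1: Δx=-1 Δy=+0 Δt=5 [ok]
  2: Δx=-1 Δy=+0 Δt=5 [ok]
  3: Δx=-1 Δy=+0 Δt=4 [BAD: Δcyc=4≠L]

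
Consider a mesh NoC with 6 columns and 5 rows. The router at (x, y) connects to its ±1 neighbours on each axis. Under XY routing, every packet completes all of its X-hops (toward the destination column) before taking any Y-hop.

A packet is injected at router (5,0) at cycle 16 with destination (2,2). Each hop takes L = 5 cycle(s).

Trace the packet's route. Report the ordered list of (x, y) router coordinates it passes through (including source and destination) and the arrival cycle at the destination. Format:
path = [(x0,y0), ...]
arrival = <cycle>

path = [(5,0), (4,0), (3,0), (2,0), (2,1), (2,2)]
arrival = 41

  0. router=(5,0) cycle=16 (inject)
  1. router=(4,0) cycle=21 dir=W
  2. router=(3,0) cycle=26 dir=W
  3. router=(2,0) cycle=31 dir=W
  4. router=(2,1) cycle=36 dir=N
  5. router=(2,2) cycle=41 dir=N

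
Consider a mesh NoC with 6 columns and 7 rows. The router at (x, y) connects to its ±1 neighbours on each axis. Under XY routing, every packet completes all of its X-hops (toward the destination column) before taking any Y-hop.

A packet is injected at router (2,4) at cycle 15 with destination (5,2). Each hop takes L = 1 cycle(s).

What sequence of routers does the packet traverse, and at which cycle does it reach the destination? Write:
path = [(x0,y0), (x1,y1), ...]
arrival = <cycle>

  0. router=(2,4) cycle=15 (inject)
  1. router=(3,4) cycle=16 dir=E
  2. router=(4,4) cycle=17 dir=E
  3. router=(5,4) cycle=18 dir=E
  4. router=(5,3) cycle=19 dir=S
  5. router=(5,2) cycle=20 dir=S

path = [(2,4), (3,4), (4,4), (5,4), (5,3), (5,2)]
arrival = 20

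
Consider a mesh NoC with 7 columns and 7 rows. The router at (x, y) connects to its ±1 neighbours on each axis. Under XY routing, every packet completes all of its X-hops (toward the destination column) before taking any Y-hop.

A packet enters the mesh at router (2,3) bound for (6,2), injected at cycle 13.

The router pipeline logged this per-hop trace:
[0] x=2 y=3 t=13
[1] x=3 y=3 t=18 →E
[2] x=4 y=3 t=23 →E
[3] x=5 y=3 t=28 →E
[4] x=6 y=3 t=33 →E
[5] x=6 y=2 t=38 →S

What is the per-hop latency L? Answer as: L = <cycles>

L = 5

cyc[1] − cyc[0] = 18 − 13 = 5.
That increment is L by definition: L = 5.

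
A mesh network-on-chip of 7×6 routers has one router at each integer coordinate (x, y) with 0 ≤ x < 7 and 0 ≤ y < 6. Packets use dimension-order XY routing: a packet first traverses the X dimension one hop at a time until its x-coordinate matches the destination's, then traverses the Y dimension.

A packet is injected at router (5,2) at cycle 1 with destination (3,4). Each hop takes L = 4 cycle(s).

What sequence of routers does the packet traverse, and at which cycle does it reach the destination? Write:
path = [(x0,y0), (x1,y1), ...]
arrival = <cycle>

t=1: at (5,2)
t=5: at (4,2) after W
t=9: at (3,2) after W
t=13: at (3,3) after N
t=17: at (3,4) after N

path = [(5,2), (4,2), (3,2), (3,3), (3,4)]
arrival = 17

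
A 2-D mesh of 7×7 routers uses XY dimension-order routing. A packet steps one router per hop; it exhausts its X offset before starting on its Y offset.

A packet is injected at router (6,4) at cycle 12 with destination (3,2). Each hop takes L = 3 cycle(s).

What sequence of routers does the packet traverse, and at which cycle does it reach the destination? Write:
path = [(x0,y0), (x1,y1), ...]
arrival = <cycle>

hop 0: (6,4) @ cyc 12
hop 1: (5,4) @ cyc 15  [W]
hop 2: (4,4) @ cyc 18  [W]
hop 3: (3,4) @ cyc 21  [W]
hop 4: (3,3) @ cyc 24  [S]
hop 5: (3,2) @ cyc 27  [S]

path = [(6,4), (5,4), (4,4), (3,4), (3,3), (3,2)]
arrival = 27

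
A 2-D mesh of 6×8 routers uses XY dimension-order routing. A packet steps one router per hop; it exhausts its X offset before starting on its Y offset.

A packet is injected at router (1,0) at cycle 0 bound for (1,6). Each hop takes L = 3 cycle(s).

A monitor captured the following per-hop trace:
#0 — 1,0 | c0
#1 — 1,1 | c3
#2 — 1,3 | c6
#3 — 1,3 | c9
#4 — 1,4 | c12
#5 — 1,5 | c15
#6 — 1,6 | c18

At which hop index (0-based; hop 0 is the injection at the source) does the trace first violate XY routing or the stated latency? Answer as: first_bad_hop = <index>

first_bad_hop = 2

  1: Δx=+0 Δy=+1 Δt=3 [ok]
  2: Δx=+0 Δy=+2 Δt=3 [BAD: non-unit step]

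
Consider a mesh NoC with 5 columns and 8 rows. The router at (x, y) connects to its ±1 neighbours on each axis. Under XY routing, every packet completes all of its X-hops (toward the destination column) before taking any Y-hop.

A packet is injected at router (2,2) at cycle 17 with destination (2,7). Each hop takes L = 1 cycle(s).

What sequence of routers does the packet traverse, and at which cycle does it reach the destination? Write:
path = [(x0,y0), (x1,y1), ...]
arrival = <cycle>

src (2,2)  cyc=17
N→(2,3)  cyc=18
N→(2,4)  cyc=19
N→(2,5)  cyc=20
N→(2,6)  cyc=21
N→(2,7)  cyc=22

path = [(2,2), (2,3), (2,4), (2,5), (2,6), (2,7)]
arrival = 22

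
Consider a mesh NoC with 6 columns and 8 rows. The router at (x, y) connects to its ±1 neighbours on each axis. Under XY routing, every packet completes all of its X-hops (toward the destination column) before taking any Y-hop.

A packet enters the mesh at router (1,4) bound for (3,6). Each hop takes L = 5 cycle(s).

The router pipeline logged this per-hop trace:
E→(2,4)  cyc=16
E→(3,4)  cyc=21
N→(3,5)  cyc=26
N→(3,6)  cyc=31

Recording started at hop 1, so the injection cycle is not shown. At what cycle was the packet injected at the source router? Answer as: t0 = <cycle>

The first recorded entry is hop 1 at cycle 16.
So t0 = 16 − 1·5 = 11.

t0 = 11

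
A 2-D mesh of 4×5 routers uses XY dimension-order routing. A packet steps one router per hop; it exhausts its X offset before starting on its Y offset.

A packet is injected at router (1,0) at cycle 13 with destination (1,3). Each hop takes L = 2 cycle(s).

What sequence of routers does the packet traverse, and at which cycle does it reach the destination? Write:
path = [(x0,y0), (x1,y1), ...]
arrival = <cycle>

path = [(1,0), (1,1), (1,2), (1,3)]
arrival = 19

src (1,0)  cyc=13
N→(1,1)  cyc=15
N→(1,2)  cyc=17
N→(1,3)  cyc=19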